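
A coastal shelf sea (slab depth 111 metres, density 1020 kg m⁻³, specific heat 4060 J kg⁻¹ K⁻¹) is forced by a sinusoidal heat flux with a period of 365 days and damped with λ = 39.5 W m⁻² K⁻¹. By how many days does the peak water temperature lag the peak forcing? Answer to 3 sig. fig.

Areal heat capacity C = ρ c_p D = 1020 × 4060 × 111 = 4.60×10^8 J m⁻² K⁻¹.
ω = 2π / 3.15×10^7 s = 1.99×10^-7 s⁻¹.
Phase lag φ = arctan(Cω/λ) = arctan(91.6/39.5) = 1.16 rad.
Time lag = φ / ω = 1.16 / 1.99×10^-7 = 5.84×10^6 s = 67.6 days.

67.6 days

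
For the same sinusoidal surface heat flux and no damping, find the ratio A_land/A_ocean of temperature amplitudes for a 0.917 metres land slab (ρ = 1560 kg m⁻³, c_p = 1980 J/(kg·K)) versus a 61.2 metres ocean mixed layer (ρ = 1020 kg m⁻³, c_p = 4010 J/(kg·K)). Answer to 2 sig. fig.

88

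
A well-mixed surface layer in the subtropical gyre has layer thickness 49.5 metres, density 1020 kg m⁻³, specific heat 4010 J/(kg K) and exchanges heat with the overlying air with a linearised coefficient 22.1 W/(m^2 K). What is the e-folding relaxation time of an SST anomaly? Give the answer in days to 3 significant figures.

Areal heat capacity C = ρ c_p D = 1020 × 4010 × 49.5 = 2.02×10^8 J/(m²·K).
Relaxation time τ = C / λ = 2.02×10^8 / 22.1 = 9.16×10^6 s.
In days: 9.16×10^6 s / (86400 s/day) = 106 days.

106 days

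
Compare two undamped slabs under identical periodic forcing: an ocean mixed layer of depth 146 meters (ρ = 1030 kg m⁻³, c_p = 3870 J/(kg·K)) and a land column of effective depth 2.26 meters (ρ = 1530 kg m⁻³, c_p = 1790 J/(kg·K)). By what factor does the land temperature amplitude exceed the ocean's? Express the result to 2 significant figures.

94

C_ocean = 1030 × 3870 × 146 = 5.82×10^8 J/(m²·K).
C_land = 1530 × 1790 × 2.26 = 6.19×10^6 J/(m²·K).
Undamped amplitude ∝ 1/C, so A_land/A_ocean = C_ocean/C_land = 94.0.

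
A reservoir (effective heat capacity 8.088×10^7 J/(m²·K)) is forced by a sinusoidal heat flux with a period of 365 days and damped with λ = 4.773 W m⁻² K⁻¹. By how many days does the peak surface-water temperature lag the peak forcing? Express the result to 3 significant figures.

74.5 days

Areal heat capacity C = 8.088×10^7 J/(m²·K) (given).
ω = 2π / 3.15×10^7 s = 1.99×10^-7 s⁻¹.
Phase lag φ = arctan(Cω/λ) = arctan(16.1/4.773) = 1.28 rad.
Time lag = φ / ω = 1.28 / 1.99×10^-7 = 6.44×10^6 s = 74.5 days.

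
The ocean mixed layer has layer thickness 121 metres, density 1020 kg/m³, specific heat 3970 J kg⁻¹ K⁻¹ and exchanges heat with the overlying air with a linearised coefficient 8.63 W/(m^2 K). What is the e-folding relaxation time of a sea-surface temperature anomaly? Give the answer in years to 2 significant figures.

Areal heat capacity C = ρ c_p D = 1020 × 3970 × 121 = 4.90×10^8 J m⁻² K⁻¹.
Relaxation time τ = C / λ = 4.90×10^8 / 8.63 = 5.68×10^7 s.
In years: 5.68×10^7 s / (3.156×10^7 s/year) = 1.80 years.

1.8 years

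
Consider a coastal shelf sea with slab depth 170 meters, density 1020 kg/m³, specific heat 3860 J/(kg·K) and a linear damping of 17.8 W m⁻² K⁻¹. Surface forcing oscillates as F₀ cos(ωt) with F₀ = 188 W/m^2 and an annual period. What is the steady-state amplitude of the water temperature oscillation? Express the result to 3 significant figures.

1.40 K

Areal heat capacity C = ρ c_p D = 1020 × 3860 × 170 = 6.69×10^8 J/(m²·K).
Angular frequency ω = 2π / T = 2π / 3.15×10^7 s = 1.99×10^-7 s⁻¹.
√((Cω)² + λ²) = √((133)² + 17.8²) = 135 W/(m²·K).
Amplitude A = F₀ / √((Cω)²+λ²) = 188 / 135 = 1.40 K.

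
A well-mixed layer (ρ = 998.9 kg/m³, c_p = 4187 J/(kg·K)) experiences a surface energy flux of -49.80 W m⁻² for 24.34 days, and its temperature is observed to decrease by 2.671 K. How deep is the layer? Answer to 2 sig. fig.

9.4 m

Heat input Q = F Δt = -49.80 × 2.10×10^6 s = -1.05×10^8 J/m².
Required areal heat capacity C = Q / ΔT = 3.92×10^7 J/(m²·K).
Depth D = C / (ρ c_p) = 3.92×10^7 / (998.9 × 4187) = 9.37 m.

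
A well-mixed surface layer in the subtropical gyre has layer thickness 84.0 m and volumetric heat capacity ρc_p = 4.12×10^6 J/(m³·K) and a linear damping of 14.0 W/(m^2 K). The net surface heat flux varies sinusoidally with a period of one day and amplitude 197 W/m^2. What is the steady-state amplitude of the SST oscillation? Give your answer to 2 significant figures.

0.0078 K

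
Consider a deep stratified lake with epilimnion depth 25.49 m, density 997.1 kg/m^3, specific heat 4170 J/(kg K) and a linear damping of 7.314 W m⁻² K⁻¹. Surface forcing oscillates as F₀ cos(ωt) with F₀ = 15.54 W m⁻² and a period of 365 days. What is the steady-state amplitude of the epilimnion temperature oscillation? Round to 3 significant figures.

Areal heat capacity C = ρ c_p D = 997.1 × 4170 × 25.49 = 1.06×10^8 J/(m^2 K).
Angular frequency ω = 2π / T = 2π / 3.15×10^7 s = 1.99×10^-7 s⁻¹.
√((Cω)² + λ²) = √((21.1)² + 7.314²) = 22.3 W/(m²·K).
Amplitude A = F₀ / √((Cω)²+λ²) = 15.54 / 22.3 = 0.695 K.

0.695 K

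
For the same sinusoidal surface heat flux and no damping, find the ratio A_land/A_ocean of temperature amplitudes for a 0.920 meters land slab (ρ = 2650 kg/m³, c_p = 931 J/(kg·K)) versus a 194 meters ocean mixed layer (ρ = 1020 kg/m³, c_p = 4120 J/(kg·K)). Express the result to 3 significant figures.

C_ocean = 1020 × 4120 × 194 = 8.15×10^8 J/(m²·K).
C_land = 2650 × 931 × 0.920 = 2.27×10^6 J/(m²·K).
Undamped amplitude ∝ 1/C, so A_land/A_ocean = C_ocean/C_land = 359.

359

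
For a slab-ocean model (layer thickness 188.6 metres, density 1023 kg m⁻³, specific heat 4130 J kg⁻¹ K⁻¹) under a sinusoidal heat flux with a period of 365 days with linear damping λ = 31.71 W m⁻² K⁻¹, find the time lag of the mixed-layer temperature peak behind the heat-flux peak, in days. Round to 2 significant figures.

Areal heat capacity C = ρ c_p D = 1023 × 4130 × 188.6 = 7.97×10^8 J/(m²·K).
ω = 2π / 3.15×10^7 s = 1.99×10^-7 s⁻¹.
Phase lag φ = arctan(Cω/λ) = arctan(159/31.71) = 1.37 rad.
Time lag = φ / ω = 1.37 / 1.99×10^-7 = 6.89×10^6 s = 79.8 days.

80 days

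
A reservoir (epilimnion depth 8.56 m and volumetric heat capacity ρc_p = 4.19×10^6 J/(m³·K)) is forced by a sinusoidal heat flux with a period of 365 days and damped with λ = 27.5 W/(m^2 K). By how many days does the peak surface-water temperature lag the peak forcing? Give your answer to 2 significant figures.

15 days

Areal heat capacity C = ρc_p × D = 4.19×10^6 × 8.56 = 3.59×10^7 J/(m^2 K).
ω = 2π / 3.15×10^7 s = 1.99×10^-7 s⁻¹.
Phase lag φ = arctan(Cω/λ) = arctan(7.15/27.5) = 0.254 rad.
Time lag = φ / ω = 0.254 / 1.99×10^-7 = 1.28×10^6 s = 14.8 days.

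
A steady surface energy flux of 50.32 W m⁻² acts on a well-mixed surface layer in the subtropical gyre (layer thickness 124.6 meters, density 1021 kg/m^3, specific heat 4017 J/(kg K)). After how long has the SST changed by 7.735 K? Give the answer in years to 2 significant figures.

2.5 years

Areal heat capacity C = ρ c_p D = 1021 × 4017 × 124.6 = 5.11×10^8 J/(m²·K).
Time required: Δt = C ΔT / F = 5.11×10^8 × 7.735 / 50.32 = 7.86×10^7 s.
In years: 7.86×10^7 s / (3.156×10^7 s/year) = 2.49 years.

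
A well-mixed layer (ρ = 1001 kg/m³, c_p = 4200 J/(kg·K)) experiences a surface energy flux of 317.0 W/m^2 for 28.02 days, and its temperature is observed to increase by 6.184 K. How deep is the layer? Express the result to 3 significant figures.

29.5 m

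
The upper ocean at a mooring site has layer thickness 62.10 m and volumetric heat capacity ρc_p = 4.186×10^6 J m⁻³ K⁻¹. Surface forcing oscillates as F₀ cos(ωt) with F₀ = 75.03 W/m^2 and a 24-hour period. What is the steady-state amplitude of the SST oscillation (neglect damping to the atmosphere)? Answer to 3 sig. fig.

0.00397 K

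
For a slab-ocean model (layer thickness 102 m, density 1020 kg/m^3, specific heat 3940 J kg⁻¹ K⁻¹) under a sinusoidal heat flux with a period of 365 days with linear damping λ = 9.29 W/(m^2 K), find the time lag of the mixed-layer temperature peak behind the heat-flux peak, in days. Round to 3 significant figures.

84.7 days

Areal heat capacity C = ρ c_p D = 1020 × 3940 × 102 = 4.10×10^8 J/(m^2 K).
ω = 2π / 3.15×10^7 s = 1.99×10^-7 s⁻¹.
Phase lag φ = arctan(Cω/λ) = arctan(81.7/9.29) = 1.46 rad.
Time lag = φ / ω = 1.46 / 1.99×10^-7 = 7.32×10^6 s = 84.7 days.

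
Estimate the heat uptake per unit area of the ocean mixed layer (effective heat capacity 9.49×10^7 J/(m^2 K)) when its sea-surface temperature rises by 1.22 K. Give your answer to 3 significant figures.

1.16×10^8

Areal heat capacity C = 9.49×10^7 J/(m^2 K) (given).
ΔQ = C ΔT = 9.49×10^7 × 1.22 = 1.16×10^8 J/m².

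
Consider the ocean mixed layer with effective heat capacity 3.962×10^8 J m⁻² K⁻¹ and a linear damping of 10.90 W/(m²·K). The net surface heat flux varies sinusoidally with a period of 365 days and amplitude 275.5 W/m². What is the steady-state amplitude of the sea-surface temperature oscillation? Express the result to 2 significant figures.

3.5 K

Areal heat capacity C = 3.962×10^8 J m⁻² K⁻¹ (given).
Angular frequency ω = 2π / T = 2π / 3.15×10^7 s = 1.99×10^-7 s⁻¹.
√((Cω)² + λ²) = √((78.9)² + 10.90²) = 79.7 W/(m²·K).
Amplitude A = F₀ / √((Cω)²+λ²) = 275.5 / 79.7 = 3.46 K.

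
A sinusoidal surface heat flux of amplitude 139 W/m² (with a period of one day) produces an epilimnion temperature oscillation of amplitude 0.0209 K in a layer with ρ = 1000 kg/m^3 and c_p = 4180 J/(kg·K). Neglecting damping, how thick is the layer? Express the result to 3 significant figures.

ω = 2π / 86400 s = 7.27×10^-5 s⁻¹.
Required C = F₀ / (A ω) = 139 / (0.0209 × 7.27×10^-5) = 9.15×10^7 J/(m²·K).
D = C / (ρ c_p) = 9.15×10^7 / (1000 × 4180) = 21.9 m.

21.9 m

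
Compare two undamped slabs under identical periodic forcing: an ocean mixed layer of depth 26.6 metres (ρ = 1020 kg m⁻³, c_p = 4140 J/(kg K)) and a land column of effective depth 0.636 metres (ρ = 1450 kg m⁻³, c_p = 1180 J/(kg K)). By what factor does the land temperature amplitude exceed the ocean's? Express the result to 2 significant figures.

100

C_ocean = 1020 × 4140 × 26.6 = 1.12×10^8 J/(m²·K).
C_land = 1450 × 1180 × 0.636 = 1.09×10^6 J/(m²·K).
Undamped amplitude ∝ 1/C, so A_land/A_ocean = C_ocean/C_land = 103.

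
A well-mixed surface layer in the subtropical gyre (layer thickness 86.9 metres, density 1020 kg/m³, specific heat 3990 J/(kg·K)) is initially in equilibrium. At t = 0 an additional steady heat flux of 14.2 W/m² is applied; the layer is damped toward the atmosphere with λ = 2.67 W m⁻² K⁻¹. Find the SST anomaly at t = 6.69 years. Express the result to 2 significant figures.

4.2 K

Areal heat capacity C = ρ c_p D = 1020 × 3990 × 86.9 = 3.54×10^8 J/(m^2 K).
τ = C / λ = 3.54×10^8 / 2.67 = 1.32×10^8 s.
Equilibrium anomaly ΔT_eq = F / λ = 14.2 / 2.67 = 5.32 K.
t = 6.69 years = 2.11×10^8 s, so t/τ = 1.59.
ΔT(t) = ΔT_eq (1 − e^(−t/τ)) = 5.32 × (1 − e^−1.59) = 4.24 K.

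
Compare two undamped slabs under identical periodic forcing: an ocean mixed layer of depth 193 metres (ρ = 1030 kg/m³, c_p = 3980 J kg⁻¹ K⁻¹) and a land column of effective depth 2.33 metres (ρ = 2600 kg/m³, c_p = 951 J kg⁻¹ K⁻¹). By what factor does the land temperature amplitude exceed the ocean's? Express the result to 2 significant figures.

140

C_ocean = 1030 × 3980 × 193 = 7.91×10^8 J/(m²·K).
C_land = 2600 × 951 × 2.33 = 5.76×10^6 J/(m²·K).
Undamped amplitude ∝ 1/C, so A_land/A_ocean = C_ocean/C_land = 137.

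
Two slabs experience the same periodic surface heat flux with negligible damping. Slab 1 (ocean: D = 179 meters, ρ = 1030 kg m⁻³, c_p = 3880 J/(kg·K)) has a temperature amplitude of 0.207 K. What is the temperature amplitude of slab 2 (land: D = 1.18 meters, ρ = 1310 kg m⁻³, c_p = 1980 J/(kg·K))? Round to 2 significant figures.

C_ocean = 7.15×10^8 J/(m²·K); C_land = 3.06×10^6 J/(m²·K).
A ∝ 1/C ⇒ A_land = A_ocean × C_ocean/C_land = 0.207 × 234 = 48.4 K.

48 K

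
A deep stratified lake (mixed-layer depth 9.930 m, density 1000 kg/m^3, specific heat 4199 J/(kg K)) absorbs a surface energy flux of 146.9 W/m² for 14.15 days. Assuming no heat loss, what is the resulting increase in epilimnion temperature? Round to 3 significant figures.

Areal heat capacity C = ρ c_p D = 1000 × 4199 × 9.930 = 4.17×10^7 J m⁻² K⁻¹.
Net heat input Q = F Δt = 146.9 × (14.15 days × 86400 s/day) = 1.80×10^8 J/m².
ΔT = Q / C = 1.80×10^8 / 4.17×10^7 = 4.31 K.

4.31 K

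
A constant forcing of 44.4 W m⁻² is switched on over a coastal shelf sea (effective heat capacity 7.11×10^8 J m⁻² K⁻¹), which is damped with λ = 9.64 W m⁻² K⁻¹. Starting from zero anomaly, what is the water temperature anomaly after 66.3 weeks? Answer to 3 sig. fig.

1.93 K

Areal heat capacity C = 7.11×10^8 J m⁻² K⁻¹ (given).
τ = C / λ = 7.11×10^8 / 9.64 = 7.38×10^7 s.
Equilibrium anomaly ΔT_eq = F / λ = 44.4 / 9.64 = 4.61 K.
t = 66.3 weeks = 4.01×10^7 s, so t/τ = 0.544.
ΔT(t) = ΔT_eq (1 − e^(−t/τ)) = 4.61 × (1 − e^−0.544) = 1.93 K.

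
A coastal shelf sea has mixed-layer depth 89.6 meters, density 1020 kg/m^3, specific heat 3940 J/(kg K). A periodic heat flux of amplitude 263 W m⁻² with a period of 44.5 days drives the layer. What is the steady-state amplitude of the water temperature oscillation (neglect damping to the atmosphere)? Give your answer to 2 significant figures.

Areal heat capacity C = ρ c_p D = 1020 × 3940 × 89.6 = 3.60×10^8 J/(m^2 K).
Angular frequency ω = 2π / T = 2π / 3.84×10^6 s = 1.63×10^-6 s⁻¹.
Cω = 3.60×10^8 × 1.63×10^-6 = 588 W/(m²·K).
Amplitude A = F₀ / (Cω) = 263 / 588 = 0.447 K.

0.45 K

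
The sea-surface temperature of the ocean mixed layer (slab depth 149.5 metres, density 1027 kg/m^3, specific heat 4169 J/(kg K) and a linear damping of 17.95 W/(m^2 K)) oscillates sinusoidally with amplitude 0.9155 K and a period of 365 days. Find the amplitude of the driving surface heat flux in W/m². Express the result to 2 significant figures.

120

Areal heat capacity C = ρ c_p D = 1027 × 4169 × 149.5 = 6.40×10^8 J/(m²·K).
ω = 2π / 3.15×10^7 s = 1.99×10^-7 s⁻¹.
√((Cω)² + λ²) = √((128)² + 17.95²) = 129 W/(m²·K).
F₀ = A × √((Cω)²+λ²) = 0.9155 × 129 = 118 W/m².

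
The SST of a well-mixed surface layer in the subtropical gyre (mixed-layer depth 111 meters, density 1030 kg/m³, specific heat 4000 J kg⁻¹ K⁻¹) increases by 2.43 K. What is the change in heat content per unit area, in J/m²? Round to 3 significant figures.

Areal heat capacity C = ρ c_p D = 1030 × 4000 × 111 = 4.57×10^8 J m⁻² K⁻¹.
ΔQ = C ΔT = 4.57×10^8 × 2.43 = 1.11×10^9 J/m².

1.11×10^9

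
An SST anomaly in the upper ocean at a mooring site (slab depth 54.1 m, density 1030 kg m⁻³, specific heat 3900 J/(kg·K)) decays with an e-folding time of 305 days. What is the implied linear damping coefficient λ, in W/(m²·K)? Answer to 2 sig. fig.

Areal heat capacity C = ρ c_p D = 1030 × 3900 × 54.1 = 2.17×10^8 J/(m²·K).
τ = 305 days = 2.64×10^7 s.
λ = C / τ = 2.17×10^8 / 2.64×10^7 = 8.25 W/(m²·K).

8.2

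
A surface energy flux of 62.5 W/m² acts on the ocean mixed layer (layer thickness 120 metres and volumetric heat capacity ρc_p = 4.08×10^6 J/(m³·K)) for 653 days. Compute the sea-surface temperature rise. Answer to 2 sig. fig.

7.2 K

Areal heat capacity C = ρc_p × D = 4.08×10^6 × 120 = 4.90×10^8 J/(m^2 K).
Net heat input Q = F Δt = 62.5 × (653 days × 86400 s/day) = 3.53×10^9 J/m².
ΔT = Q / C = 3.53×10^9 / 4.90×10^8 = 7.20 K.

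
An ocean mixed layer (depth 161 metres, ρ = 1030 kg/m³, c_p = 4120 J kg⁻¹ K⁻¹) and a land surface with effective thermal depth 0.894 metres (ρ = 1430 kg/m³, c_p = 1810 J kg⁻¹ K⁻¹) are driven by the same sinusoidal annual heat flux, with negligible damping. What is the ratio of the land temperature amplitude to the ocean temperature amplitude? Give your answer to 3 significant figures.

295

C_ocean = 1030 × 4120 × 161 = 6.83×10^8 J/(m²·K).
C_land = 1430 × 1810 × 0.894 = 2.31×10^6 J/(m²·K).
Undamped amplitude ∝ 1/C, so A_land/A_ocean = C_ocean/C_land = 295.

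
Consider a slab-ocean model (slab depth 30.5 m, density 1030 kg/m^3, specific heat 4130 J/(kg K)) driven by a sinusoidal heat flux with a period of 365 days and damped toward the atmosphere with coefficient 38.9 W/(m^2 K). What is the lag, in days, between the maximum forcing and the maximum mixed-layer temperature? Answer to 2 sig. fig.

34 days

Areal heat capacity C = ρ c_p D = 1030 × 4130 × 30.5 = 1.30×10^8 J/(m^2 K).
ω = 2π / 3.15×10^7 s = 1.99×10^-7 s⁻¹.
Phase lag φ = arctan(Cω/λ) = arctan(25.8/38.9) = 0.587 rad.
Time lag = φ / ω = 0.587 / 1.99×10^-7 = 2.94×10^6 s = 34.1 days.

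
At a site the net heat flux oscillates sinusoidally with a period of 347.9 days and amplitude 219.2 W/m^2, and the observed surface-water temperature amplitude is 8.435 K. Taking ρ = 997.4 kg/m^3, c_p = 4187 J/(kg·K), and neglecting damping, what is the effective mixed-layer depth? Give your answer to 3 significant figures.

ω = 2π / 3.01×10^7 s = 2.09×10^-7 s⁻¹.
Required C = F₀ / (A ω) = 219.2 / (8.435 × 2.09×10^-7) = 1.24×10^8 J/(m²·K).
D = C / (ρ c_p) = 1.24×10^8 / (997.4 × 4187) = 29.8 m.

29.8 m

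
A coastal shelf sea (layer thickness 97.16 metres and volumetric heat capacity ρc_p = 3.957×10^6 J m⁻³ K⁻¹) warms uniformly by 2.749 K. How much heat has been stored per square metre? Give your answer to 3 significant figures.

1.06×10^9

Areal heat capacity C = ρc_p × D = 3.957×10^6 × 97.16 = 3.84×10^8 J m⁻² K⁻¹.
ΔQ = C ΔT = 3.84×10^8 × 2.749 = 1.06×10^9 J/m².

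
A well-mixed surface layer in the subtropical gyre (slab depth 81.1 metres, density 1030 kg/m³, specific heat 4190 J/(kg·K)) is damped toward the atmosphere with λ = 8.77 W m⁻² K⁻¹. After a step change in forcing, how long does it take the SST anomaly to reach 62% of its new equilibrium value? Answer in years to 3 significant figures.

Areal heat capacity C = ρ c_p D = 1030 × 4190 × 81.1 = 3.50×10^8 J m⁻² K⁻¹.
τ = C / λ = 3.50×10^8 / 8.77 = 3.99×10^7 s.
Fraction reached: 1 − e^(−t/τ) = 0.62 ⇒ t = −τ ln(1 − 0.62) = τ × 0.968.
t = 3.86×10^7 s = 1.22 years.

1.22 years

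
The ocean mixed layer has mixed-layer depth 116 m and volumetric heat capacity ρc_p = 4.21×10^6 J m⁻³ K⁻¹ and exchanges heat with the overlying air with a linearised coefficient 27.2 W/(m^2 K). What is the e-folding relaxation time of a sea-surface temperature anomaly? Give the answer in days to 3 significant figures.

208 days

Areal heat capacity C = ρc_p × D = 4.21×10^6 × 116 = 4.88×10^8 J/(m^2 K).
Relaxation time τ = C / λ = 4.88×10^8 / 27.2 = 1.80×10^7 s.
In days: 1.80×10^7 s / (86400 s/day) = 208 days.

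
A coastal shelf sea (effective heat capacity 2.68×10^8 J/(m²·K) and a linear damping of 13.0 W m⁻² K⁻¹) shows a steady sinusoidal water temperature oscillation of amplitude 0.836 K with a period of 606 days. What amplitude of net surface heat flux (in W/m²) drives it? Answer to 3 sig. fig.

Areal heat capacity C = 2.68×10^8 J/(m²·K) (given).
ω = 2π / 5.24×10^7 s = 1.20×10^-7 s⁻¹.
√((Cω)² + λ²) = √((32.2)² + 13.0²) = 34.7 W/(m²·K).
F₀ = A × √((Cω)²+λ²) = 0.836 × 34.7 = 29.0 W/m².

29.0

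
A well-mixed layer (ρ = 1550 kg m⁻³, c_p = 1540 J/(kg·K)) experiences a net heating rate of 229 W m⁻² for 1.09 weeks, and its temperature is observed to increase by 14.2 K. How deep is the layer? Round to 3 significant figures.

4.45 m

Heat input Q = F Δt = 229 × 6.59×10^5 s = 1.51×10^8 J/m².
Required areal heat capacity C = Q / ΔT = 1.06×10^7 J/(m²·K).
Depth D = C / (ρ c_p) = 1.06×10^7 / (1550 × 1540) = 4.45 m.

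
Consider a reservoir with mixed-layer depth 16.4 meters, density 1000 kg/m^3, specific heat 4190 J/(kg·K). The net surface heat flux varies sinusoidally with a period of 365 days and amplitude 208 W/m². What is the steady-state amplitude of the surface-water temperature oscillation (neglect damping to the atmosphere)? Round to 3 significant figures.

15.2 K

Areal heat capacity C = ρ c_p D = 1000 × 4190 × 16.4 = 6.87×10^7 J/(m^2 K).
Angular frequency ω = 2π / T = 2π / 3.15×10^7 s = 1.99×10^-7 s⁻¹.
Cω = 6.87×10^7 × 1.99×10^-7 = 13.7 W/(m²·K).
Amplitude A = F₀ / (Cω) = 208 / 13.7 = 15.2 K.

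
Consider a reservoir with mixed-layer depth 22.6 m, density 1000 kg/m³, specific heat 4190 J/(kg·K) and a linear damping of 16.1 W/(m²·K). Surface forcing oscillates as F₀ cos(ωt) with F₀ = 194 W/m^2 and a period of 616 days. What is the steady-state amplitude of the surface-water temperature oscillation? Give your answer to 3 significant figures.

9.90 K

Areal heat capacity C = ρ c_p D = 1000 × 4190 × 22.6 = 9.47×10^7 J m⁻² K⁻¹.
Angular frequency ω = 2π / T = 2π / 5.32×10^7 s = 1.18×10^-7 s⁻¹.
√((Cω)² + λ²) = √((11.2)² + 16.1²) = 19.6 W/(m²·K).
Amplitude A = F₀ / √((Cω)²+λ²) = 194 / 19.6 = 9.90 K.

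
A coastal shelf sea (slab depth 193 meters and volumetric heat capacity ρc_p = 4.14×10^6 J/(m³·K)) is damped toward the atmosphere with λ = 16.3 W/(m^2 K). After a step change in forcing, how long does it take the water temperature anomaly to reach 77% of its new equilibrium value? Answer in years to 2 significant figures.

2.3 years

Areal heat capacity C = ρc_p × D = 4.14×10^6 × 193 = 7.99×10^8 J/(m²·K).
τ = C / λ = 7.99×10^8 / 16.3 = 4.90×10^7 s.
Fraction reached: 1 − e^(−t/τ) = 0.77 ⇒ t = −τ ln(1 − 0.77) = τ × 1.47.
t = 7.20×10^7 s = 2.28 years.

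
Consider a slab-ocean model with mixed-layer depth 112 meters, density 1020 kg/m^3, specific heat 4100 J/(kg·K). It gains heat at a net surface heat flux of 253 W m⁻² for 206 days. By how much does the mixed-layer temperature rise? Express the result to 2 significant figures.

9.6 K

Areal heat capacity C = ρ c_p D = 1020 × 4100 × 112 = 4.68×10^8 J m⁻² K⁻¹.
Net heat input Q = F Δt = 253 × (206 days × 86400 s/day) = 4.50×10^9 J/m².
ΔT = Q / C = 4.50×10^9 / 4.68×10^8 = 9.61 K.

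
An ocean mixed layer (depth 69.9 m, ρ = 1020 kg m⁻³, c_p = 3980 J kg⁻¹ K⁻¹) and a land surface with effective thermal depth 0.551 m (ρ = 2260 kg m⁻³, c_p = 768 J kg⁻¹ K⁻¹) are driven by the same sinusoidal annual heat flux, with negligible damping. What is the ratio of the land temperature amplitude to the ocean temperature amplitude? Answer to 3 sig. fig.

C_ocean = 1020 × 3980 × 69.9 = 2.84×10^8 J/(m²·K).
C_land = 2260 × 768 × 0.551 = 9.56×10^5 J/(m²·K).
Undamped amplitude ∝ 1/C, so A_land/A_ocean = C_ocean/C_land = 297.

297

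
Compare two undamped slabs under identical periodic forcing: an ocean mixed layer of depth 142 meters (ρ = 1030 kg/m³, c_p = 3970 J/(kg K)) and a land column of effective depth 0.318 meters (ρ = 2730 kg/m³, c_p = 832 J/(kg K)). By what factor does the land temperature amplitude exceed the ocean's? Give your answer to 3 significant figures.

804

C_ocean = 1030 × 3970 × 142 = 5.81×10^8 J/(m²·K).
C_land = 2730 × 832 × 0.318 = 7.22×10^5 J/(m²·K).
Undamped amplitude ∝ 1/C, so A_land/A_ocean = C_ocean/C_land = 804.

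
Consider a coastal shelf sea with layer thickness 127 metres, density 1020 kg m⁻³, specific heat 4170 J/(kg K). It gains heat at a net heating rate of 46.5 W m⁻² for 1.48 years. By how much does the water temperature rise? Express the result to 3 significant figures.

Areal heat capacity C = ρ c_p D = 1020 × 4170 × 127 = 5.40×10^8 J/(m²·K).
Net heat input Q = F Δt = 46.5 × (1.48 years × 3.156×10^7 s/year) = 2.17×10^9 J/m².
ΔT = Q / C = 2.17×10^9 / 5.40×10^8 = 4.02 K.

4.02 K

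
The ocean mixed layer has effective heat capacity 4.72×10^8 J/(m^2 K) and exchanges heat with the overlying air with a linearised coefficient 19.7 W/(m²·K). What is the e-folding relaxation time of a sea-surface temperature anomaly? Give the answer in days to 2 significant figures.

280 days

Areal heat capacity C = 4.72×10^8 J/(m^2 K) (given).
Relaxation time τ = C / λ = 4.72×10^8 / 19.7 = 2.40×10^7 s.
In days: 2.40×10^7 s / (86400 s/day) = 277 days.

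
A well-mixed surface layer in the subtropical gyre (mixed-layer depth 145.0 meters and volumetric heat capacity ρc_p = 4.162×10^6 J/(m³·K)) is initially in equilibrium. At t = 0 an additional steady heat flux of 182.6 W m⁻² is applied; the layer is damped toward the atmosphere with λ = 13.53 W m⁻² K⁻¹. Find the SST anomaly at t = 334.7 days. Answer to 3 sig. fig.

Areal heat capacity C = ρc_p × D = 4.162×10^6 × 145.0 = 6.03×10^8 J/(m^2 K).
τ = C / λ = 6.03×10^8 / 13.53 = 4.46×10^7 s.
Equilibrium anomaly ΔT_eq = F / λ = 182.6 / 13.53 = 13.5 K.
t = 334.7 days = 2.89×10^7 s, so t/τ = 0.648.
ΔT(t) = ΔT_eq (1 − e^(−t/τ)) = 13.5 × (1 − e^−0.648) = 6.44 K.

6.44 K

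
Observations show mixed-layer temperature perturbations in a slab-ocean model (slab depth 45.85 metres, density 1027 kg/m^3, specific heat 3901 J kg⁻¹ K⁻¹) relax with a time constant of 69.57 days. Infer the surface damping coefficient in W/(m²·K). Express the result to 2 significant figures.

31

Areal heat capacity C = ρ c_p D = 1027 × 3901 × 45.85 = 1.84×10^8 J/(m^2 K).
τ = 69.57 days = 6.01×10^6 s.
λ = C / τ = 1.84×10^8 / 6.01×10^6 = 30.6 W/(m²·K).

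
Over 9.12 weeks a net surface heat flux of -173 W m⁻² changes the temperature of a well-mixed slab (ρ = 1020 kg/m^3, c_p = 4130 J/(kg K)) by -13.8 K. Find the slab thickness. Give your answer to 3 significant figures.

16.4 m

Heat input Q = F Δt = -173 × 5.52×10^6 s = -9.54×10^8 J/m².
Required areal heat capacity C = Q / ΔT = 6.91×10^7 J/(m²·K).
Depth D = C / (ρ c_p) = 6.91×10^7 / (1020 × 4130) = 16.4 m.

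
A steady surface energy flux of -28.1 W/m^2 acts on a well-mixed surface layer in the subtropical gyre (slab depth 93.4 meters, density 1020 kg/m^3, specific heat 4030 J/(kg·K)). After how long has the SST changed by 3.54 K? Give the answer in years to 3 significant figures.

Areal heat capacity C = ρ c_p D = 1020 × 4030 × 93.4 = 3.84×10^8 J/(m^2 K).
Time required: Δt = C ΔT / F = 3.84×10^8 × -3.54 / -28.1 = 4.84×10^7 s.
In years: 4.84×10^7 s / (3.156×10^7 s/year) = 1.53 years.

1.53 years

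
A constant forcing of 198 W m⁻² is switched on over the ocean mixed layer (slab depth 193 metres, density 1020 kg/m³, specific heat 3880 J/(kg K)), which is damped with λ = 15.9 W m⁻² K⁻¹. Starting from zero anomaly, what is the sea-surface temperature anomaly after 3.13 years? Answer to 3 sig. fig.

Areal heat capacity C = ρ c_p D = 1020 × 3880 × 193 = 7.64×10^8 J/(m²·K).
τ = C / λ = 7.64×10^8 / 15.9 = 4.80×10^7 s.
Equilibrium anomaly ΔT_eq = F / λ = 198 / 15.9 = 12.5 K.
t = 3.13 years = 9.88×10^7 s, so t/τ = 2.06.
ΔT(t) = ΔT_eq (1 − e^(−t/τ)) = 12.5 × (1 − e^−2.06) = 10.9 K.

10.9 K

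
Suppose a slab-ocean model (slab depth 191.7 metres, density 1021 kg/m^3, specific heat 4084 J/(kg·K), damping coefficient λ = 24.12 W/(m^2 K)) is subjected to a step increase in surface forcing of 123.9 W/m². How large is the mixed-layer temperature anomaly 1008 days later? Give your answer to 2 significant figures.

Areal heat capacity C = ρ c_p D = 1021 × 4084 × 191.7 = 7.99×10^8 J m⁻² K⁻¹.
τ = C / λ = 7.99×10^8 / 24.12 = 3.31×10^7 s.
Equilibrium anomaly ΔT_eq = F / λ = 123.9 / 24.12 = 5.14 K.
t = 1008 days = 8.71×10^7 s, so t/τ = 2.63.
ΔT(t) = ΔT_eq (1 − e^(−t/τ)) = 5.14 × (1 − e^−2.63) = 4.77 K.

4.8 K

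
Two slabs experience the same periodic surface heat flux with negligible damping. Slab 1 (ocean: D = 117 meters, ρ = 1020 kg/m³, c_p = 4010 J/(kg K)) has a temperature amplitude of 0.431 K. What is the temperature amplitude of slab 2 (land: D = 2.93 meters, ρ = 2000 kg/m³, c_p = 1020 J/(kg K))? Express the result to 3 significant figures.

C_ocean = 4.79×10^8 J/(m²·K); C_land = 5.98×10^6 J/(m²·K).
A ∝ 1/C ⇒ A_land = A_ocean × C_ocean/C_land = 0.431 × 80.1 = 34.5 K.

34.5 K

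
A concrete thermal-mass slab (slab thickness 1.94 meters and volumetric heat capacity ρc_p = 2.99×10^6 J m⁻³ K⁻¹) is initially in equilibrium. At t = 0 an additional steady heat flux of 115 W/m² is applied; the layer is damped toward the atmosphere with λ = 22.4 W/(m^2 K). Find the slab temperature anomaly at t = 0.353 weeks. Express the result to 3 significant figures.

Areal heat capacity C = ρc_p × D = 2.99×10^6 × 1.94 = 5.80×10^6 J/(m²·K).
τ = C / λ = 5.80×10^6 / 22.4 = 2.59×10^5 s.
Equilibrium anomaly ΔT_eq = F / λ = 115 / 22.4 = 5.13 K.
t = 0.353 weeks = 2.13×10^5 s, so t/τ = 0.824.
ΔT(t) = ΔT_eq (1 − e^(−t/τ)) = 5.13 × (1 − e^−0.824) = 2.88 K.

2.88 K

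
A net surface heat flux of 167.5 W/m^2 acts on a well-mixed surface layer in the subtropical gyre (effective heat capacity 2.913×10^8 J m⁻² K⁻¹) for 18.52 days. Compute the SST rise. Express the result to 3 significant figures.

Areal heat capacity C = 2.913×10^8 J m⁻² K⁻¹ (given).
Net heat input Q = F Δt = 167.5 × (18.52 days × 86400 s/day) = 2.68×10^8 J/m².
ΔT = Q / C = 2.68×10^8 / 2.91×10^8 = 0.920 K.

0.920 K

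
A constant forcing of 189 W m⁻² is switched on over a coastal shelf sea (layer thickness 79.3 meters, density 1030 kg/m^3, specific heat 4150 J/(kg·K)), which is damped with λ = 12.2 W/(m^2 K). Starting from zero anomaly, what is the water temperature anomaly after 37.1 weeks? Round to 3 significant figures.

8.58 K

Areal heat capacity C = ρ c_p D = 1030 × 4150 × 79.3 = 3.39×10^8 J/(m^2 K).
τ = C / λ = 3.39×10^8 / 12.2 = 2.78×10^7 s.
Equilibrium anomaly ΔT_eq = F / λ = 189 / 12.2 = 15.5 K.
t = 37.1 weeks = 2.24×10^7 s, so t/τ = 0.808.
ΔT(t) = ΔT_eq (1 − e^(−t/τ)) = 15.5 × (1 − e^−0.808) = 8.58 K.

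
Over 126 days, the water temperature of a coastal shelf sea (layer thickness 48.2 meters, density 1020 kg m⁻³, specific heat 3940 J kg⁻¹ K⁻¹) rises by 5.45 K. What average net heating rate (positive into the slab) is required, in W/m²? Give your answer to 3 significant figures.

Areal heat capacity C = ρ c_p D = 1020 × 3940 × 48.2 = 1.94×10^8 J m⁻² K⁻¹.
Required heat per unit area: Q = C ΔT = 1.94×10^8 × 5.45 = 1.06×10^9 J/m².
Flux F = Q / Δt = 1.06×10^9 / 1.09×10^7 s = 97.0 W/m².

97.0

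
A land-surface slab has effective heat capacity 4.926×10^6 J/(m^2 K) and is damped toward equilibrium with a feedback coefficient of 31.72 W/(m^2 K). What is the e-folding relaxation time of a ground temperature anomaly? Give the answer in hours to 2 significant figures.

43 hours

Areal heat capacity C = 4.926×10^6 J/(m^2 K) (given).
Relaxation time τ = C / λ = 4.93×10^6 / 31.72 = 1.55×10^5 s.
In hours: 1.55×10^5 s / (3600 s/hour) = 43.1 hours.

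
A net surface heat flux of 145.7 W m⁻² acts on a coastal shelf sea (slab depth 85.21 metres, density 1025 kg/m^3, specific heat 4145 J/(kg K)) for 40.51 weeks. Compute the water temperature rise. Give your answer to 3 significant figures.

Areal heat capacity C = ρ c_p D = 1025 × 4145 × 85.21 = 3.62×10^8 J/(m^2 K).
Net heat input Q = F Δt = 145.7 × (40.51 weeks × 6.048×10^5 s/week) = 3.57×10^9 J/m².
ΔT = Q / C = 3.57×10^9 / 3.62×10^8 = 9.86 K.

9.86 K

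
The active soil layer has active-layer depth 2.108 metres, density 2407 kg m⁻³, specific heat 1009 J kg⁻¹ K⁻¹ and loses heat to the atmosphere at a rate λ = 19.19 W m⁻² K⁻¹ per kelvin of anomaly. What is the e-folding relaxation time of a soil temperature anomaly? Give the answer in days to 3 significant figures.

3.09 days

Areal heat capacity C = ρ c_p D = 2407 × 1009 × 2.108 = 5.12×10^6 J m⁻² K⁻¹.
Relaxation time τ = C / λ = 5.12×10^6 / 19.19 = 2.67×10^5 s.
In days: 2.67×10^5 s / (86400 s/day) = 3.09 days.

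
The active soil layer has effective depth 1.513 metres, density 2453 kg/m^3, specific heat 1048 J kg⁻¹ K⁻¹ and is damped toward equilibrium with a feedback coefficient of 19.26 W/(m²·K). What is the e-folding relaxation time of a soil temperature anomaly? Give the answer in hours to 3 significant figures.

Areal heat capacity C = ρ c_p D = 2453 × 1048 × 1.513 = 3.89×10^6 J/(m²·K).
Relaxation time τ = C / λ = 3.89×10^6 / 19.26 = 2.02×10^5 s.
In hours: 2.02×10^5 s / (3600 s/hour) = 56.1 hours.

56.1 hours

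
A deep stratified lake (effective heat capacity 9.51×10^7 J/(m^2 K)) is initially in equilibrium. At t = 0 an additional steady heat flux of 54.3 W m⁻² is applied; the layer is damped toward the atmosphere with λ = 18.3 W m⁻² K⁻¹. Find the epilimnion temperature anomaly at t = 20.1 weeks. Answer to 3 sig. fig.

2.68 K

Areal heat capacity C = 9.51×10^7 J/(m^2 K) (given).
τ = C / λ = 9.51×10^7 / 18.3 = 5.20×10^6 s.
Equilibrium anomaly ΔT_eq = F / λ = 54.3 / 18.3 = 2.97 K.
t = 20.1 weeks = 1.22×10^7 s, so t/τ = 2.34.
ΔT(t) = ΔT_eq (1 − e^(−t/τ)) = 2.97 × (1 − e^−2.34) = 2.68 K.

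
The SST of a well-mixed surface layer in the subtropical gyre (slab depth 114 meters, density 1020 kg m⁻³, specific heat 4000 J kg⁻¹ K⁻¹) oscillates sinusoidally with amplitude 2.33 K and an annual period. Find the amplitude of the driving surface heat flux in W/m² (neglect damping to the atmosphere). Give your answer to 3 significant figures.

216

Areal heat capacity C = ρ c_p D = 1020 × 4000 × 114 = 4.65×10^8 J/(m^2 K).
ω = 2π / 3.15×10^7 s = 1.99×10^-7 s⁻¹.
Cω = 4.65×10^8 × 1.99×10^-7 = 92.7 W/(m²·K).
F₀ = A × Cω = 2.33 × 92.7 = 216 W/m².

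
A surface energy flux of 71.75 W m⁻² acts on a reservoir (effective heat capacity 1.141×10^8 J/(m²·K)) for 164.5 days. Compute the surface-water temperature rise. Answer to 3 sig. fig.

8.94 K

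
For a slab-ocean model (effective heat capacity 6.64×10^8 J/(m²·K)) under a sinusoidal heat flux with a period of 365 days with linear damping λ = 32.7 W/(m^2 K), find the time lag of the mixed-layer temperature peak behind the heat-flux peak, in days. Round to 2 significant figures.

77 days

Areal heat capacity C = 6.64×10^8 J/(m²·K) (given).
ω = 2π / 3.15×10^7 s = 1.99×10^-7 s⁻¹.
Phase lag φ = arctan(Cω/λ) = arctan(132/32.7) = 1.33 rad.
Time lag = φ / ω = 1.33 / 1.99×10^-7 = 6.67×10^6 s = 77.2 days.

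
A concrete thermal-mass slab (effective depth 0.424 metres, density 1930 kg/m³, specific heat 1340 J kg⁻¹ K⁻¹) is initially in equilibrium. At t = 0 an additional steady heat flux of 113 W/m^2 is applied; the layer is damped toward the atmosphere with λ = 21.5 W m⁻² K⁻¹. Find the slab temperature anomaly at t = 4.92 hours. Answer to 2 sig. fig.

1.5 K

Areal heat capacity C = ρ c_p D = 1930 × 1340 × 0.424 = 1.10×10^6 J/(m^2 K).
τ = C / λ = 1.10×10^6 / 21.5 = 51000 s.
Equilibrium anomaly ΔT_eq = F / λ = 113 / 21.5 = 5.26 K.
t = 4.92 hours = 17700 s, so t/τ = 0.347.
ΔT(t) = ΔT_eq (1 − e^(−t/τ)) = 5.26 × (1 − e^−0.347) = 1.54 K.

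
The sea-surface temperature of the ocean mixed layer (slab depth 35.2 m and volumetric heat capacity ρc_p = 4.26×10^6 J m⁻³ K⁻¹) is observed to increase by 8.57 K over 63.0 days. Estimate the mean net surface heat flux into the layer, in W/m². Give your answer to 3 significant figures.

236

Areal heat capacity C = ρc_p × D = 4.26×10^6 × 35.2 = 1.50×10^8 J/(m^2 K).
Required heat per unit area: Q = C ΔT = 1.50×10^8 × 8.57 = 1.29×10^9 J/m².
Flux F = Q / Δt = 1.29×10^9 / 5.44×10^6 s = 236 W/m².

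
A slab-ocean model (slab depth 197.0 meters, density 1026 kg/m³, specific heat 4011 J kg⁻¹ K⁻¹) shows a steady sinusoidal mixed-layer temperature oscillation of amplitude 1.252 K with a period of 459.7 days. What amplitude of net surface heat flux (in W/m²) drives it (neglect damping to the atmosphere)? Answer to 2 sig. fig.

Areal heat capacity C = ρ c_p D = 1026 × 4011 × 197.0 = 8.11×10^8 J m⁻² K⁻¹.
ω = 2π / 3.97×10^7 s = 1.58×10^-7 s⁻¹.
Cω = 8.11×10^8 × 1.58×10^-7 = 128 W/(m²·K).
F₀ = A × Cω = 1.252 × 128 = 161 W/m².

160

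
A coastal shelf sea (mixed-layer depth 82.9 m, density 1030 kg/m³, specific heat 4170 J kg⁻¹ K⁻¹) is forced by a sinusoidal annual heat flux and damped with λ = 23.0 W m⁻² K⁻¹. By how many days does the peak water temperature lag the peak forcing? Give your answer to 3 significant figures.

Areal heat capacity C = ρ c_p D = 1030 × 4170 × 82.9 = 3.56×10^8 J/(m^2 K).
ω = 2π / 3.15×10^7 s = 1.99×10^-7 s⁻¹.
Phase lag φ = arctan(Cω/λ) = arctan(70.9/23.0) = 1.26 rad.
Time lag = φ / ω = 1.26 / 1.99×10^-7 = 6.31×10^6 s = 73.0 days.

73.0 days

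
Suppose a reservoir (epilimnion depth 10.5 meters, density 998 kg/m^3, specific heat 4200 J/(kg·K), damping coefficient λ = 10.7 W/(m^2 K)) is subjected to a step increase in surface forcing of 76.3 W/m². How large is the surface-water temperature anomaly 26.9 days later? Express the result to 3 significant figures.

3.08 K

Areal heat capacity C = ρ c_p D = 998 × 4200 × 10.5 = 4.40×10^7 J m⁻² K⁻¹.
τ = C / λ = 4.40×10^7 / 10.7 = 4.11×10^6 s.
Equilibrium anomaly ΔT_eq = F / λ = 76.3 / 10.7 = 7.13 K.
t = 26.9 days = 2.32×10^6 s, so t/τ = 0.565.
ΔT(t) = ΔT_eq (1 − e^(−t/τ)) = 7.13 × (1 − e^−0.565) = 3.08 K.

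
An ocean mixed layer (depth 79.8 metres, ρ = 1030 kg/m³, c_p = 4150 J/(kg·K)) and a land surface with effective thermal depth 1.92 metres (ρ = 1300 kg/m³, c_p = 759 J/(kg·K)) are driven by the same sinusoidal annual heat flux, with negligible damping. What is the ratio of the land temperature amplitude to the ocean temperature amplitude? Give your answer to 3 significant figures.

C_ocean = 1030 × 4150 × 79.8 = 3.41×10^8 J/(m²·K).
C_land = 1300 × 759 × 1.92 = 1.89×10^6 J/(m²·K).
Undamped amplitude ∝ 1/C, so A_land/A_ocean = C_ocean/C_land = 180.

180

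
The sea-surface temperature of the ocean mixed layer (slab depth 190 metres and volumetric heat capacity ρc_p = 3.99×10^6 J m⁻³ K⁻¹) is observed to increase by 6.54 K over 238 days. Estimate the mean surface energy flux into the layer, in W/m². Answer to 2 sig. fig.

240

Areal heat capacity C = ρc_p × D = 3.99×10^6 × 190 = 7.58×10^8 J/(m^2 K).
Required heat per unit area: Q = C ΔT = 7.58×10^8 × 6.54 = 4.96×10^9 J/m².
Flux F = Q / Δt = 4.96×10^9 / 2.06×10^7 s = 241 W/m².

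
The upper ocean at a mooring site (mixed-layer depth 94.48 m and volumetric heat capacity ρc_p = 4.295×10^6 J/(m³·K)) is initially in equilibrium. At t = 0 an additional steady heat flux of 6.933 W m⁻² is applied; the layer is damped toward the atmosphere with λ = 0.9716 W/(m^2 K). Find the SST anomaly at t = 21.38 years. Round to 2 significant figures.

5.7 K

Areal heat capacity C = ρc_p × D = 4.295×10^6 × 94.48 = 4.06×10^8 J/(m²·K).
τ = C / λ = 4.06×10^8 / 0.9716 = 4.18×10^8 s.
Equilibrium anomaly ΔT_eq = F / λ = 6.933 / 0.9716 = 7.14 K.
t = 21.38 years = 6.75×10^8 s, so t/τ = 1.62.
ΔT(t) = ΔT_eq (1 − e^(−t/τ)) = 7.14 × (1 − e^−1.62) = 5.72 K.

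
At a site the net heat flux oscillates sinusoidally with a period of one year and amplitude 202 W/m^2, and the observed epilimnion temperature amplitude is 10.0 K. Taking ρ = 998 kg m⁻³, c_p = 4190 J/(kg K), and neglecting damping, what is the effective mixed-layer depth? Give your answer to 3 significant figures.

24.2 m

ω = 2π / 3.15×10^7 s = 1.99×10^-7 s⁻¹.
Required C = F₀ / (A ω) = 202 / (10.0 × 1.99×10^-7) = 1.01×10^8 J/(m²·K).
D = C / (ρ c_p) = 1.01×10^8 / (998 × 4190) = 24.2 m.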